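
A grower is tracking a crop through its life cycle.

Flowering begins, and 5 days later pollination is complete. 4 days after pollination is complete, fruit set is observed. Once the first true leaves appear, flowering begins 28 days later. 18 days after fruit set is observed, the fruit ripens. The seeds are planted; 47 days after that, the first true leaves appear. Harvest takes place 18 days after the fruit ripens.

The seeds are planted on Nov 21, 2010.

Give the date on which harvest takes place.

The seeds are planted: Nov 21, 2010.
The first true leaves appear: Nov 21, 2010 + 47 days = Jan 7, 2011.
Flowering begins: Jan 7, 2011 + 28 days = Feb 4, 2011.
Pollination is complete: Feb 4, 2011 + 5 days = Feb 9, 2011.
Fruit set is observed: Feb 9, 2011 + 4 days = Feb 13, 2011.
The fruit ripens: Feb 13, 2011 + 18 days = Mar 3, 2011.
Harvest takes place: Mar 3, 2011 + 18 days = Mar 21, 2011.

Mar 21, 2011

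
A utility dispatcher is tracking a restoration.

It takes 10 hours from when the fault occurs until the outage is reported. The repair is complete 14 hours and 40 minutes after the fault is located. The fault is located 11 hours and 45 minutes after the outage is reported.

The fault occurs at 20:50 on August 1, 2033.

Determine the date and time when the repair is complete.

09:15 on August 3, 2033

The fault occurs: 20:50 Aug 1, 2033.
The outage is reported: 20:50 Aug 1, 2033 + 10h = 06:50 Aug 2, 2033.
The fault is located: 06:50 Aug 2, 2033 + 11h45m = 18:35 Aug 2, 2033.
The repair is complete: 18:35 Aug 2, 2033 + 14h40m = 09:15 Aug 3, 2033.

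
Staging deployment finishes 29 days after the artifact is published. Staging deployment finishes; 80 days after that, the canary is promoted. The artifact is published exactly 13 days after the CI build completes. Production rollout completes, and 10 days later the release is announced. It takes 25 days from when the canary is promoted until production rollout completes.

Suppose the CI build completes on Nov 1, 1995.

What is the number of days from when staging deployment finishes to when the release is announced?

Causal path: staging deployment finishes → the canary is promoted → production rollout completes → the release is announced.
Total delay along the path: 80 + 25 + 10 = 115 days.

115 days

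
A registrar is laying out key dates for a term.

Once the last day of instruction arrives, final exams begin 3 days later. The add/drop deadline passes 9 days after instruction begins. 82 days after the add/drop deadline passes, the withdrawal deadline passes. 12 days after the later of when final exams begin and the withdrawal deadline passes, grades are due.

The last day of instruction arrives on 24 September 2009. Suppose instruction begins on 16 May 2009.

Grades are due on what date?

The last day of instruction arrives: Sep 24, 2009.
Final exams begin: Sep 24, 2009 + 3 days = Sep 27, 2009.
Instruction begins: May 16, 2009.
The add/drop deadline passes: May 16, 2009 + 9 days = May 25, 2009.
The withdrawal deadline passes: May 25, 2009 + 82 days = Aug 15, 2009.
Both prerequisites met — final exams begin (Sep 27, 2009), the withdrawal deadline passes (Aug 15, 2009); the later is Sep 27, 2009.
Grades are due: Sep 27, 2009 + 12 days = Oct 9, 2009.

9 October 2009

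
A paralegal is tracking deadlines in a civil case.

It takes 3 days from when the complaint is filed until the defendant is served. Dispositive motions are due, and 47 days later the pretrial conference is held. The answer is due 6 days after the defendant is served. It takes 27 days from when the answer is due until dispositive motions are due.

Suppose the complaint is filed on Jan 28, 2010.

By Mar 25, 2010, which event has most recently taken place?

Dispositive motions are due

The complaint is filed: Jan 28, 2010.
The defendant is served: Jan 28, 2010 + 3 days = Jan 31, 2010.
The answer is due: Jan 31, 2010 + 6 days = Feb 6, 2010.
Dispositive motions are due: Feb 6, 2010 + 27 days = Mar 5, 2010.
The pretrial conference is held: Mar 5, 2010 + 47 days = Apr 21, 2010.
Mar 25, 2010 falls between when dispositive motions are due (Mar 5, 2010) and when the pretrial conference is held (Apr 21, 2010).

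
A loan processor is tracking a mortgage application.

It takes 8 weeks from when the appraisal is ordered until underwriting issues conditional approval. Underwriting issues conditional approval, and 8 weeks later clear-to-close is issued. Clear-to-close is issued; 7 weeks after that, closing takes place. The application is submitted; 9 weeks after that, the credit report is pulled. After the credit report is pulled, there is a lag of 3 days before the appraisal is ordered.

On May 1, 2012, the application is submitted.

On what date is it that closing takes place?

December 14, 2012

The application is submitted: May 1, 2012.
The credit report is pulled: May 1, 2012 + 9 weeks = Jul 3, 2012.
The appraisal is ordered: Jul 3, 2012 + 3 days = Jul 6, 2012.
Underwriting issues conditional approval: Jul 6, 2012 + 8 weeks = Aug 31, 2012.
Clear-to-close is issued: Aug 31, 2012 + 8 weeks = Oct 26, 2012.
Closing takes place: Oct 26, 2012 + 7 weeks = Dec 14, 2012.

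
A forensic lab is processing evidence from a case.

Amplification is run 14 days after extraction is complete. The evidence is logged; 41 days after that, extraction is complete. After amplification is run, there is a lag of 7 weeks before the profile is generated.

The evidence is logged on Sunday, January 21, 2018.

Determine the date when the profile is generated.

Saturday, May 5, 2018

The evidence is logged: Jan 21, 2018.
Extraction is complete: Jan 21, 2018 + 41 days = Mar 3, 2018.
Amplification is run: Mar 3, 2018 + 14 days = Mar 17, 2018.
The profile is generated: Mar 17, 2018 + 7 weeks = May 5, 2018.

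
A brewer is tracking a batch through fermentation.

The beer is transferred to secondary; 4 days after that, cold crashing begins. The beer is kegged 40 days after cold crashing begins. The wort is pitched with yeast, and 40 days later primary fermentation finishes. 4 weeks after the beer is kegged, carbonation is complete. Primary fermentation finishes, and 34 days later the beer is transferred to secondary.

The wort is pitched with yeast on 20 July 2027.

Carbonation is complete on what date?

The wort is pitched with yeast: Jul 20, 2027.
Primary fermentation finishes: Jul 20, 2027 + 40 days = Aug 29, 2027.
The beer is transferred to secondary: Aug 29, 2027 + 34 days = Oct 2, 2027.
Cold crashing begins: Oct 2, 2027 + 4 days = Oct 6, 2027.
The beer is kegged: Oct 6, 2027 + 40 days = Nov 15, 2027.
Carbonation is complete: Nov 15, 2027 + 4 weeks = Dec 13, 2027.

13 December 2027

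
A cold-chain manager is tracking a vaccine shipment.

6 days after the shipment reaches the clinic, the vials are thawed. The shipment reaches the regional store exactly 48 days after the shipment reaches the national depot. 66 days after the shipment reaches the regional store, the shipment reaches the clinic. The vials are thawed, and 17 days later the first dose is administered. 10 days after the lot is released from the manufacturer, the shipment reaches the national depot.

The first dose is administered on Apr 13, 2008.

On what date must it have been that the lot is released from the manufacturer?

Nov 18, 2007

The first dose is administered: Apr 13, 2008.
The vials are thawed: Apr 13, 2008 − 17 days = Mar 27, 2008.
The shipment reaches the clinic: Mar 27, 2008 − 6 days = Mar 21, 2008.
The shipment reaches the regional store: Mar 21, 2008 − 66 days = Jan 15, 2008.
The shipment reaches the national depot: Jan 15, 2008 − 48 days = Nov 28, 2007.
The lot is released from the manufacturer: Nov 28, 2007 − 10 days = Nov 18, 2007.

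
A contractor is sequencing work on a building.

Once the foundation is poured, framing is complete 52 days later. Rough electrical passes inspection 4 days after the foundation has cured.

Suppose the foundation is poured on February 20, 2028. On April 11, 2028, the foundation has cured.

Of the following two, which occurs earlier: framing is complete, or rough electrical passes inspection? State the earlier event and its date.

The foundation is poured: Feb 20, 2028.
Framing is complete: Feb 20, 2028 + 52 days = Apr 12, 2028.
The foundation has cured: Apr 11, 2028.
Rough electrical passes inspection: Apr 11, 2028 + 4 days = Apr 15, 2028.
Comparing: framing is complete on Apr 12, 2028 vs rough electrical passes inspection on Apr 15, 2028. Earlier: framing is complete.

Framing is complete — April 12, 2028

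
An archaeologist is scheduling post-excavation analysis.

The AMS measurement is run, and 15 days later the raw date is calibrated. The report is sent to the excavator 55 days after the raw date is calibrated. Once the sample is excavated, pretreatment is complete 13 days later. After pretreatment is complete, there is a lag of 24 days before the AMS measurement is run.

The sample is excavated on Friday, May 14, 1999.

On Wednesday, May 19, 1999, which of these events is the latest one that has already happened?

The sample is excavated

The sample is excavated: May 14, 1999.
Pretreatment is complete: May 14, 1999 + 13 days = May 27, 1999.
The AMS measurement is run: May 27, 1999 + 24 days = Jun 20, 1999.
The raw date is calibrated: Jun 20, 1999 + 15 days = Jul 5, 1999.
The report is sent to the excavator: Jul 5, 1999 + 55 days = Aug 29, 1999.
May 19, 1999 falls between when the sample is excavated (May 14, 1999) and when pretreatment is complete (May 27, 1999).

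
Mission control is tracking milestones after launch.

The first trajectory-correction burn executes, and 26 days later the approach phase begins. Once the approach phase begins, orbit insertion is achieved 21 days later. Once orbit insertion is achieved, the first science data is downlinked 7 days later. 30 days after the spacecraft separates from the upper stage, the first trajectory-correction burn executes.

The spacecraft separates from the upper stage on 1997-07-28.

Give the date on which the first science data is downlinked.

The spacecraft separates from the upper stage: Jul 28, 1997.
The first trajectory-correction burn executes: Jul 28, 1997 + 30 days = Aug 27, 1997.
The approach phase begins: Aug 27, 1997 + 26 days = Sep 22, 1997.
Orbit insertion is achieved: Sep 22, 1997 + 21 days = Oct 13, 1997.
The first science data is downlinked: Oct 13, 1997 + 7 days = Oct 20, 1997.

1997-10-20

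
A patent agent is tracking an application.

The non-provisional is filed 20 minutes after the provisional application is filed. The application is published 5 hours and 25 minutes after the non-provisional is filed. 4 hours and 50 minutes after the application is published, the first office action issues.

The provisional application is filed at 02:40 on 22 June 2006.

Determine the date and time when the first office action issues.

The provisional application is filed: 02:40 Jun 22, 2006.
The non-provisional is filed: 02:40 Jun 22, 2006 + 20m = 03:00 Jun 22, 2006.
The application is published: 03:00 Jun 22, 2006 + 5h25m = 08:25 Jun 22, 2006.
The first office action issues: 08:25 Jun 22, 2006 + 4h50m = 13:15 Jun 22, 2006.

13:15 on 22 June 2006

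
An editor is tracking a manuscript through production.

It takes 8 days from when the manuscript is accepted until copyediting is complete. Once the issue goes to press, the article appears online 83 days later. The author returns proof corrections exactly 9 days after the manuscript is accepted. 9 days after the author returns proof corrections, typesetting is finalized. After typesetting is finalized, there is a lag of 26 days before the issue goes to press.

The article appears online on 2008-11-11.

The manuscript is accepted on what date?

The article appears online: Nov 11, 2008.
The issue goes to press: Nov 11, 2008 − 83 days = Aug 20, 2008.
Typesetting is finalized: Aug 20, 2008 − 26 days = Jul 25, 2008.
The author returns proof corrections: Jul 25, 2008 − 9 days = Jul 16, 2008.
The manuscript is accepted: Jul 16, 2008 − 9 days = Jul 7, 2008.

2008-07-07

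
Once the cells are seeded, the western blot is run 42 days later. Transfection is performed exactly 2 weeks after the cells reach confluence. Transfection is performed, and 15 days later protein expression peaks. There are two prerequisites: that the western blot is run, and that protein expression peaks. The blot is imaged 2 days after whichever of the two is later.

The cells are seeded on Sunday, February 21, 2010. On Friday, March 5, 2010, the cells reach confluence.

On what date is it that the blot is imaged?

Tuesday, April 6, 2010

The cells are seeded: Feb 21, 2010.
The western blot is run: Feb 21, 2010 + 42 days = Apr 4, 2010.
The cells reach confluence: Mar 5, 2010.
Transfection is performed: Mar 5, 2010 + 2 weeks = Mar 19, 2010.
Protein expression peaks: Mar 19, 2010 + 15 days = Apr 3, 2010.
Both prerequisites met — the western blot is run (Apr 4, 2010), protein expression peaks (Apr 3, 2010); the later is Apr 4, 2010.
The blot is imaged: Apr 4, 2010 + 2 days = Apr 6, 2010.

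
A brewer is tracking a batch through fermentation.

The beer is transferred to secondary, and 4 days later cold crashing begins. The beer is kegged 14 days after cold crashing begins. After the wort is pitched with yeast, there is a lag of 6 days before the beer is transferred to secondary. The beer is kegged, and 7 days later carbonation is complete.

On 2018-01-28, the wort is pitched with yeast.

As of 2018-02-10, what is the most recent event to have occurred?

Cold crashing begins

The wort is pitched with yeast: Jan 28, 2018.
The beer is transferred to secondary: Jan 28, 2018 + 6 days = Feb 3, 2018.
Cold crashing begins: Feb 3, 2018 + 4 days = Feb 7, 2018.
The beer is kegged: Feb 7, 2018 + 14 days = Feb 21, 2018.
Carbonation is complete: Feb 21, 2018 + 7 days = Feb 28, 2018.
Feb 10, 2018 falls between when cold crashing begins (Feb 7, 2018) and when the beer is kegged (Feb 21, 2018).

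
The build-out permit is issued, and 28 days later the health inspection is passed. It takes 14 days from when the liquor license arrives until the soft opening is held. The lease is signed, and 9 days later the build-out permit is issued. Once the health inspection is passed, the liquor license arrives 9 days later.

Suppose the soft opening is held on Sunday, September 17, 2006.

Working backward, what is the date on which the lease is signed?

Wednesday, July 19, 2006

The soft opening is held: Sep 17, 2006.
The liquor license arrives: Sep 17, 2006 − 14 days = Sep 3, 2006.
The health inspection is passed: Sep 3, 2006 − 9 days = Aug 25, 2006.
The build-out permit is issued: Aug 25, 2006 − 28 days = Jul 28, 2006.
The lease is signed: Jul 28, 2006 − 9 days = Jul 19, 2006.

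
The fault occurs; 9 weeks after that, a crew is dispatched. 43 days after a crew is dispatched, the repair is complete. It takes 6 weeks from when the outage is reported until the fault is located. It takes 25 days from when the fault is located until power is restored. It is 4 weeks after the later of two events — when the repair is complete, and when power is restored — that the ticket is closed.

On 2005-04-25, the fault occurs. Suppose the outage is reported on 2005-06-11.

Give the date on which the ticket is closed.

The fault occurs: Apr 25, 2005.
A crew is dispatched: Apr 25, 2005 + 9 weeks = Jun 27, 2005.
The repair is complete: Jun 27, 2005 + 43 days = Aug 9, 2005.
The outage is reported: Jun 11, 2005.
The fault is located: Jun 11, 2005 + 6 weeks = Jul 23, 2005.
Power is restored: Jul 23, 2005 + 25 days = Aug 17, 2005.
Both prerequisites met — the repair is complete (Aug 9, 2005), power is restored (Aug 17, 2005); the later is Aug 17, 2005.
The ticket is closed: Aug 17, 2005 + 4 weeks = Sep 14, 2005.

2005-09-14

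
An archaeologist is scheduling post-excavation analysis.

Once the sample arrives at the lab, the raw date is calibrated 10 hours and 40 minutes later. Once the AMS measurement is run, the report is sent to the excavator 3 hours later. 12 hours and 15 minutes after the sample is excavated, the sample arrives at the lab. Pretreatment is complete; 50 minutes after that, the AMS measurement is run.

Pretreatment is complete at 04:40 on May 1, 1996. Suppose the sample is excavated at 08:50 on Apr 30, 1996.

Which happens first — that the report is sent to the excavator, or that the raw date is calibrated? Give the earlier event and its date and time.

Pretreatment is complete: 04:40 May 1, 1996.
The AMS measurement is run: 04:40 May 1, 1996 + 50m = 05:30 May 1, 1996.
The report is sent to the excavator: 05:30 May 1, 1996 + 3h = 08:30 May 1, 1996.
The sample is excavated: 08:50 Apr 30, 1996.
The sample arrives at the lab: 08:50 Apr 30, 1996 + 12h15m = 21:05 Apr 30, 1996.
The raw date is calibrated: 21:05 Apr 30, 1996 + 10h40m = 07:45 May 1, 1996.
Comparing: the report is sent to the excavator at 08:30 May 1, 1996 vs the raw date is calibrated at 07:45 May 1, 1996. Earlier: the raw date is calibrated.

The raw date is calibrated — 07:45 on May 1, 1996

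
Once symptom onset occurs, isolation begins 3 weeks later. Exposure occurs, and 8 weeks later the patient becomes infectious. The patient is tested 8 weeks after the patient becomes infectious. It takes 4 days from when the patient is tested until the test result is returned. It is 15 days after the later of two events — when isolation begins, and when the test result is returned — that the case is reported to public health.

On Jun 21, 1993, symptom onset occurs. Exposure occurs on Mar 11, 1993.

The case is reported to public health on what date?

Jul 27, 1993

Symptom onset occurs: Jun 21, 1993.
Isolation begins: Jun 21, 1993 + 3 weeks = Jul 12, 1993.
Exposure occurs: Mar 11, 1993.
The patient becomes infectious: Mar 11, 1993 + 8 weeks = May 6, 1993.
The patient is tested: May 6, 1993 + 8 weeks = Jul 1, 1993.
The test result is returned: Jul 1, 1993 + 4 days = Jul 5, 1993.
Both prerequisites met — isolation begins (Jul 12, 1993), the test result is returned (Jul 5, 1993); the later is Jul 12, 1993.
The case is reported to public health: Jul 12, 1993 + 15 days = Jul 27, 1993.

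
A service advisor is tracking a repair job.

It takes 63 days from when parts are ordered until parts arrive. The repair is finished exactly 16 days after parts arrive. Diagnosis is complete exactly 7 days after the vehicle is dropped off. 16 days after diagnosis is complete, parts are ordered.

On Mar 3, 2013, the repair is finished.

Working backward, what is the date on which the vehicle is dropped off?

The repair is finished: Mar 3, 2013.
Parts arrive: Mar 3, 2013 − 16 days = Feb 15, 2013.
Parts are ordered: Feb 15, 2013 − 63 days = Dec 14, 2012.
Diagnosis is complete: Dec 14, 2012 − 16 days = Nov 28, 2012.
The vehicle is dropped off: Nov 28, 2012 − 7 days = Nov 21, 2012.

Nov 21, 2012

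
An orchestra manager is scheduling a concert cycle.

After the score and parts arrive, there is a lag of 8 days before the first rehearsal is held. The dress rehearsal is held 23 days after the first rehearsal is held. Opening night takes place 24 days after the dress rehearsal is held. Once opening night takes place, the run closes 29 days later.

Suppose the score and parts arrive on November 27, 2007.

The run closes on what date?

February 19, 2008

The score and parts arrive: Nov 27, 2007.
The first rehearsal is held: Nov 27, 2007 + 8 days = Dec 5, 2007.
The dress rehearsal is held: Dec 5, 2007 + 23 days = Dec 28, 2007.
Opening night takes place: Dec 28, 2007 + 24 days = Jan 21, 2008.
The run closes: Jan 21, 2008 + 29 days = Feb 19, 2008.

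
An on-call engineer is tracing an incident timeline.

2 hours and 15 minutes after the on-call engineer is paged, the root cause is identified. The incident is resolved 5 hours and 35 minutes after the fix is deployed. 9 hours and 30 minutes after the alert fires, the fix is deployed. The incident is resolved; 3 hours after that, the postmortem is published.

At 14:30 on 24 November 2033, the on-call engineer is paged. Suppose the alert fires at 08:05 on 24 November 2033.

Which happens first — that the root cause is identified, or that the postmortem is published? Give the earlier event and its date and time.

The on-call engineer is paged: 14:30 Nov 24, 2033.
The root cause is identified: 14:30 Nov 24, 2033 + 2h15m = 16:45 Nov 24, 2033.
The alert fires: 08:05 Nov 24, 2033.
The fix is deployed: 08:05 Nov 24, 2033 + 9h30m = 17:35 Nov 24, 2033.
The incident is resolved: 17:35 Nov 24, 2033 + 5h35m = 23:10 Nov 24, 2033.
The postmortem is published: 23:10 Nov 24, 2033 + 3h = 02:10 Nov 25, 2033.
Comparing: the root cause is identified at 16:45 Nov 24, 2033 vs the postmortem is published at 02:10 Nov 25, 2033. Earlier: the root cause is identified.

The root cause is identified — 16:45 on 24 November 2033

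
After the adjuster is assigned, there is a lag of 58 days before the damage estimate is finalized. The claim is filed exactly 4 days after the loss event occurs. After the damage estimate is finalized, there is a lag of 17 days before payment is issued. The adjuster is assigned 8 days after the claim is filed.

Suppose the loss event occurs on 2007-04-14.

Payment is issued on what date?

The loss event occurs: Apr 14, 2007.
The claim is filed: Apr 14, 2007 + 4 days = Apr 18, 2007.
The adjuster is assigned: Apr 18, 2007 + 8 days = Apr 26, 2007.
The damage estimate is finalized: Apr 26, 2007 + 58 days = Jun 23, 2007.
Payment is issued: Jun 23, 2007 + 17 days = Jul 10, 2007.

2007-07-10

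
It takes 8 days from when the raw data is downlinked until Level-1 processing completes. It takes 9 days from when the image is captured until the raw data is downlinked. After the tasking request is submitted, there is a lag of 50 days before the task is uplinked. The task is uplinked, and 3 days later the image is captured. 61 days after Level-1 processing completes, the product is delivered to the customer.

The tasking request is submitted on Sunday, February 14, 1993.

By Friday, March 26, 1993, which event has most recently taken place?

The tasking request is submitted: Feb 14, 1993.
The task is uplinked: Feb 14, 1993 + 50 days = Apr 5, 1993.
The image is captured: Apr 5, 1993 + 3 days = Apr 8, 1993.
The raw data is downlinked: Apr 8, 1993 + 9 days = Apr 17, 1993.
Level-1 processing completes: Apr 17, 1993 + 8 days = Apr 25, 1993.
The product is delivered to the customer: Apr 25, 1993 + 61 days = Jun 25, 1993.
Mar 26, 1993 falls between when the tasking request is submitted (Feb 14, 1993) and when the task is uplinked (Apr 5, 1993).

The tasking request is submitted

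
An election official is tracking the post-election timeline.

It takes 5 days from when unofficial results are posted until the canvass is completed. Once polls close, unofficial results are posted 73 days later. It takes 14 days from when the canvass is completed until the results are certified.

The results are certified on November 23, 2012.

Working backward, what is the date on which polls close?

The results are certified: Nov 23, 2012.
The canvass is completed: Nov 23, 2012 − 14 days = Nov 9, 2012.
Unofficial results are posted: Nov 9, 2012 − 5 days = Nov 4, 2012.
Polls close: Nov 4, 2012 − 73 days = Aug 23, 2012.

August 23, 2012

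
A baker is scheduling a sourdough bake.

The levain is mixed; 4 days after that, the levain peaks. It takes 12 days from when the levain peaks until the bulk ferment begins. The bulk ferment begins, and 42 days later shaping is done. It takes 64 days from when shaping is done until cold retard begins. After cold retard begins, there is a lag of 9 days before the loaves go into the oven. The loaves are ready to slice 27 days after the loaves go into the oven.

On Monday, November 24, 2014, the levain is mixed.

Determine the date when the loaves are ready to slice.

The levain is mixed: Nov 24, 2014.
The levain peaks: Nov 24, 2014 + 4 days = Nov 28, 2014.
The bulk ferment begins: Nov 28, 2014 + 12 days = Dec 10, 2014.
Shaping is done: Dec 10, 2014 + 42 days = Jan 21, 2015.
Cold retard begins: Jan 21, 2015 + 64 days = Mar 26, 2015.
The loaves go into the oven: Mar 26, 2015 + 9 days = Apr 4, 2015.
The loaves are ready to slice: Apr 4, 2015 + 27 days = May 1, 2015.

Friday, May 1, 2015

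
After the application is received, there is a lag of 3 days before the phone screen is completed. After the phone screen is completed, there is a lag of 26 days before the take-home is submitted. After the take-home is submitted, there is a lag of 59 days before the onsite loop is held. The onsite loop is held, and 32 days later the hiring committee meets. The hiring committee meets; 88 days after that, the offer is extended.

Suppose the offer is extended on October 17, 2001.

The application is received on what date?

March 23, 2001

The offer is extended: Oct 17, 2001.
The hiring committee meets: Oct 17, 2001 − 88 days = Jul 21, 2001.
The onsite loop is held: Jul 21, 2001 − 32 days = Jun 19, 2001.
The take-home is submitted: Jun 19, 2001 − 59 days = Apr 21, 2001.
The phone screen is completed: Apr 21, 2001 − 26 days = Mar 26, 2001.
The application is received: Mar 26, 2001 − 3 days = Mar 23, 2001.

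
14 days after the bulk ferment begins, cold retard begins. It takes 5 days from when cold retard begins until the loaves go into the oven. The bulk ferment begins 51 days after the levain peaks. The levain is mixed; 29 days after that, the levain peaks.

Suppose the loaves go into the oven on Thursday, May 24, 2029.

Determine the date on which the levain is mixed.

The loaves go into the oven: May 24, 2029.
Cold retard begins: May 24, 2029 − 5 days = May 19, 2029.
The bulk ferment begins: May 19, 2029 − 14 days = May 5, 2029.
The levain peaks: May 5, 2029 − 51 days = Mar 15, 2029.
The levain is mixed: Mar 15, 2029 − 29 days = Feb 14, 2029.

Wednesday, February 14, 2029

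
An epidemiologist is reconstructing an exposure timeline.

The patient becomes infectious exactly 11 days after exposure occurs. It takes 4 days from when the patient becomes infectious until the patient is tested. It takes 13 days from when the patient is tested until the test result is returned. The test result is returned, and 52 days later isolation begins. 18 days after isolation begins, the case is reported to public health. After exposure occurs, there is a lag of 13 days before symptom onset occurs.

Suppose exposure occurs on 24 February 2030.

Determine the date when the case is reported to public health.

2 June 2030

Exposure occurs: Feb 24, 2030.
The patient becomes infectious: Feb 24, 2030 + 11 days = Mar 7, 2030.
The patient is tested: Mar 7, 2030 + 4 days = Mar 11, 2030.
The test result is returned: Mar 11, 2030 + 13 days = Mar 24, 2030.
Isolation begins: Mar 24, 2030 + 52 days = May 15, 2030.
The case is reported to public health: May 15, 2030 + 18 days = Jun 2, 2030.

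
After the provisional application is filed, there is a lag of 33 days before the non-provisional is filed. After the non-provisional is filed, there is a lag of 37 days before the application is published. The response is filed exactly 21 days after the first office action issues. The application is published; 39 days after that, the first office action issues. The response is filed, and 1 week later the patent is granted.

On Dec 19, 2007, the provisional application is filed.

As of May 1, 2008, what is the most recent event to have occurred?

The response is filed

The provisional application is filed: Dec 19, 2007.
The non-provisional is filed: Dec 19, 2007 + 33 days = Jan 21, 2008.
The application is published: Jan 21, 2008 + 37 days = Feb 27, 2008.
The first office action issues: Feb 27, 2008 + 39 days = Apr 6, 2008.
The response is filed: Apr 6, 2008 + 21 days = Apr 27, 2008.
The patent is granted: Apr 27, 2008 + 1 week = May 4, 2008.
May 1, 2008 falls between when the response is filed (Apr 27, 2008) and when the patent is granted (May 4, 2008).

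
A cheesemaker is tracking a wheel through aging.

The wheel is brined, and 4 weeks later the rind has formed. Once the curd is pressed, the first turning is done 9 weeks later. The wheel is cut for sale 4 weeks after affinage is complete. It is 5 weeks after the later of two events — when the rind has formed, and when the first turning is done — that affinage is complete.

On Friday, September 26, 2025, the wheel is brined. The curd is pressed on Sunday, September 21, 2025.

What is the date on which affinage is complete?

The wheel is brined: Sep 26, 2025.
The rind has formed: Sep 26, 2025 + 4 weeks = Oct 24, 2025.
The curd is pressed: Sep 21, 2025.
The first turning is done: Sep 21, 2025 + 9 weeks = Nov 23, 2025.
Both prerequisites met — the rind has formed (Oct 24, 2025), the first turning is done (Nov 23, 2025); the later is Nov 23, 2025.
Affinage is complete: Nov 23, 2025 + 5 weeks = Dec 28, 2025.

Sunday, December 28, 2025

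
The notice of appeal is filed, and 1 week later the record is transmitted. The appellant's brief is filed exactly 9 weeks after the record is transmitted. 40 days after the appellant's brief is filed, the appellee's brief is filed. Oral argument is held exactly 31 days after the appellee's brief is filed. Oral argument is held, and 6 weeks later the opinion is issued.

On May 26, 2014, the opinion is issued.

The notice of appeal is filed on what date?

November 24, 2013

The opinion is issued: May 26, 2014.
Oral argument is held: May 26, 2014 − 6 weeks = Apr 14, 2014.
The appellee's brief is filed: Apr 14, 2014 − 31 days = Mar 14, 2014.
The appellant's brief is filed: Mar 14, 2014 − 40 days = Feb 2, 2014.
The record is transmitted: Feb 2, 2014 − 9 weeks = Dec 1, 2013.
The notice of appeal is filed: Dec 1, 2013 − 1 week = Nov 24, 2013.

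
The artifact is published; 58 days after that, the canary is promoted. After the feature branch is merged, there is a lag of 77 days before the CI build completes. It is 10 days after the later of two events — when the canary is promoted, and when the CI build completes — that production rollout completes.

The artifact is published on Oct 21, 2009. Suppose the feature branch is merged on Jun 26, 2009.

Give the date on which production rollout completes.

The artifact is published: Oct 21, 2009.
The canary is promoted: Oct 21, 2009 + 58 days = Dec 18, 2009.
The feature branch is merged: Jun 26, 2009.
The CI build completes: Jun 26, 2009 + 77 days = Sep 11, 2009.
Both prerequisites met — the canary is promoted (Dec 18, 2009), the CI build completes (Sep 11, 2009); the later is Dec 18, 2009.
Production rollout completes: Dec 18, 2009 + 10 days = Dec 28, 2009.

Dec 28, 2009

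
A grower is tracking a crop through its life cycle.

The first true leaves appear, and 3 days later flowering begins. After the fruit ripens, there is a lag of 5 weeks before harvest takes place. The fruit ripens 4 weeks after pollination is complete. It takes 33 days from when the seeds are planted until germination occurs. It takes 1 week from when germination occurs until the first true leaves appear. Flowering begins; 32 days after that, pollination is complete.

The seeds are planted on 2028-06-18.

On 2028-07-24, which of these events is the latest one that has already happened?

The seeds are planted: Jun 18, 2028.
Germination occurs: Jun 18, 2028 + 33 days = Jul 21, 2028.
The first true leaves appear: Jul 21, 2028 + 1 week = Jul 28, 2028.
Flowering begins: Jul 28, 2028 + 3 days = Jul 31, 2028.
Pollination is complete: Jul 31, 2028 + 32 days = Sep 1, 2028.
The fruit ripens: Sep 1, 2028 + 4 weeks = Sep 29, 2028.
Harvest takes place: Sep 29, 2028 + 5 weeks = Nov 3, 2028.
Jul 24, 2028 falls between when germination occurs (Jul 21, 2028) and when the first true leaves appear (Jul 28, 2028).

Germination occurs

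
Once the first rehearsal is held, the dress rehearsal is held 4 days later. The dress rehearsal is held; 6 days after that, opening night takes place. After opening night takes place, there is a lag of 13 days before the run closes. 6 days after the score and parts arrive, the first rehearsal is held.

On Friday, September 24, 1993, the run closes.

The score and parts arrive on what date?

The run closes: Sep 24, 1993.
Opening night takes place: Sep 24, 1993 − 13 days = Sep 11, 1993.
The dress rehearsal is held: Sep 11, 1993 − 6 days = Sep 5, 1993.
The first rehearsal is held: Sep 5, 1993 − 4 days = Sep 1, 1993.
The score and parts arrive: Sep 1, 1993 − 6 days = Aug 26, 1993.

Thursday, August 26, 1993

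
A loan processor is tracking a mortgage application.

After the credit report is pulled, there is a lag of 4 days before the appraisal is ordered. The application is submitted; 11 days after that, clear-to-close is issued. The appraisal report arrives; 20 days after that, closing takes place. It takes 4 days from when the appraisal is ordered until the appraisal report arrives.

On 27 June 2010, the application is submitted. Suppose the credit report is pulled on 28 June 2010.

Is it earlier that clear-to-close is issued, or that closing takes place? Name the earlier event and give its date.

The application is submitted: Jun 27, 2010.
Clear-to-close is issued: Jun 27, 2010 + 11 days = Jul 8, 2010.
The credit report is pulled: Jun 28, 2010.
The appraisal is ordered: Jun 28, 2010 + 4 days = Jul 2, 2010.
The appraisal report arrives: Jul 2, 2010 + 4 days = Jul 6, 2010.
Closing takes place: Jul 6, 2010 + 20 days = Jul 26, 2010.
Comparing: clear-to-close is issued on Jul 8, 2010 vs closing takes place on Jul 26, 2010. Earlier: clear-to-close is issued.

Clear-to-close is issued — 8 July 2010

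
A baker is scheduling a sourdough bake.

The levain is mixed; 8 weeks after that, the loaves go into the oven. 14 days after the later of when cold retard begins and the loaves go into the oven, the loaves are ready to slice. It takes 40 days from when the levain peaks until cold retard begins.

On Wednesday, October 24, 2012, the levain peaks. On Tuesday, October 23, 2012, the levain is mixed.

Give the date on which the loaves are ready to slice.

Tuesday, January 1, 2013

The levain peaks: Oct 24, 2012.
Cold retard begins: Oct 24, 2012 + 40 days = Dec 3, 2012.
The levain is mixed: Oct 23, 2012.
The loaves go into the oven: Oct 23, 2012 + 8 weeks = Dec 18, 2012.
Both prerequisites met — cold retard begins (Dec 3, 2012), the loaves go into the oven (Dec 18, 2012); the later is Dec 18, 2012.
The loaves are ready to slice: Dec 18, 2012 + 14 days = Jan 1, 2013.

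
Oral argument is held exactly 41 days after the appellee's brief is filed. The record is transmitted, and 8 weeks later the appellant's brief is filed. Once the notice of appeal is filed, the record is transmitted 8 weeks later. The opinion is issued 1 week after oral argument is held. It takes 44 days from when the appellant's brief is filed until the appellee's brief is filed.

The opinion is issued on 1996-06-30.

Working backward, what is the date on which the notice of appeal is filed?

The opinion is issued: Jun 30, 1996.
Oral argument is held: Jun 30, 1996 − 1 week = Jun 23, 1996.
The appellee's brief is filed: Jun 23, 1996 − 41 days = May 13, 1996.
The appellant's brief is filed: May 13, 1996 − 44 days = Mar 30, 1996.
The record is transmitted: Mar 30, 1996 − 8 weeks = Feb 3, 1996.
The notice of appeal is filed: Feb 3, 1996 − 8 weeks = Dec 9, 1995.

1995-12-09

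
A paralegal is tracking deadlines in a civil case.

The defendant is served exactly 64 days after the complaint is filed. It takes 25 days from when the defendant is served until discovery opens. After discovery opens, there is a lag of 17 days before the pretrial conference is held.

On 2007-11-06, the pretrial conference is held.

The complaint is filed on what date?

The pretrial conference is held: Nov 6, 2007.
Discovery opens: Nov 6, 2007 − 17 days = Oct 20, 2007.
The defendant is served: Oct 20, 2007 − 25 days = Sep 25, 2007.
The complaint is filed: Sep 25, 2007 − 64 days = Jul 23, 2007.

2007-07-23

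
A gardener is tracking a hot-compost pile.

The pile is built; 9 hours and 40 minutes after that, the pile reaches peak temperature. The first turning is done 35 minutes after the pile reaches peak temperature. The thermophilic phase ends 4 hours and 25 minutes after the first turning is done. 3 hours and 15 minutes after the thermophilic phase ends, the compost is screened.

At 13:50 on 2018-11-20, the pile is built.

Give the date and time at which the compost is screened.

07:45 on 2018-11-21

The pile is built: 13:50 Nov 20, 2018.
The pile reaches peak temperature: 13:50 Nov 20, 2018 + 9h40m = 23:30 Nov 20, 2018.
The first turning is done: 23:30 Nov 20, 2018 + 35m = 00:05 Nov 21, 2018.
The thermophilic phase ends: 00:05 Nov 21, 2018 + 4h25m = 04:30 Nov 21, 2018.
The compost is screened: 04:30 Nov 21, 2018 + 3h15m = 07:45 Nov 21, 2018.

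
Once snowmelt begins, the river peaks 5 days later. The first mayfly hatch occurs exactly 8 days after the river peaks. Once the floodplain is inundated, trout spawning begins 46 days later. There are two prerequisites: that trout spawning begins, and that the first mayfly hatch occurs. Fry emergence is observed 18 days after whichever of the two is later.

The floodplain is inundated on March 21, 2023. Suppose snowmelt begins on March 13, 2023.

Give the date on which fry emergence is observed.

The floodplain is inundated: Mar 21, 2023.
Trout spawning begins: Mar 21, 2023 + 46 days = May 6, 2023.
Snowmelt begins: Mar 13, 2023.
The river peaks: Mar 13, 2023 + 5 days = Mar 18, 2023.
The first mayfly hatch occurs: Mar 18, 2023 + 8 days = Mar 26, 2023.
Both prerequisites met — trout spawning begins (May 6, 2023), the first mayfly hatch occurs (Mar 26, 2023); the later is May 6, 2023.
Fry emergence is observed: May 6, 2023 + 18 days = May 24, 2023.

May 24, 2023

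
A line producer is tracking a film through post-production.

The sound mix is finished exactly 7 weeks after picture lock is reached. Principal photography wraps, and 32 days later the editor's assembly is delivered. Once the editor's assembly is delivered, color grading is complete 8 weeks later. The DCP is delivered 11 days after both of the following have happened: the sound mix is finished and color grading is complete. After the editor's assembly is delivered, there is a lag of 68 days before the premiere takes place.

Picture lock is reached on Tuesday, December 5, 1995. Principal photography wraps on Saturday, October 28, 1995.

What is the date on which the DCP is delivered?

Sunday, February 4, 1996

Picture lock is reached: Dec 5, 1995.
The sound mix is finished: Dec 5, 1995 + 7 weeks = Jan 23, 1996.
Principal photography wraps: Oct 28, 1995.
The editor's assembly is delivered: Oct 28, 1995 + 32 days = Nov 29, 1995.
Color grading is complete: Nov 29, 1995 + 8 weeks = Jan 24, 1996.
Both prerequisites met — the sound mix is finished (Jan 23, 1996), color grading is complete (Jan 24, 1996); the later is Jan 24, 1996.
The DCP is delivered: Jan 24, 1996 + 11 days = Feb 4, 1996.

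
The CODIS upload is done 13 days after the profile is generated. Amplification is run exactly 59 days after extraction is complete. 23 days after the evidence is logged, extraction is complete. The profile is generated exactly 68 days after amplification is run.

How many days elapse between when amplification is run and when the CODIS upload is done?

Causal path: amplification is run → the profile is generated → the CODIS upload is done.
Total delay along the path: 68 + 13 = 81 days.

81 days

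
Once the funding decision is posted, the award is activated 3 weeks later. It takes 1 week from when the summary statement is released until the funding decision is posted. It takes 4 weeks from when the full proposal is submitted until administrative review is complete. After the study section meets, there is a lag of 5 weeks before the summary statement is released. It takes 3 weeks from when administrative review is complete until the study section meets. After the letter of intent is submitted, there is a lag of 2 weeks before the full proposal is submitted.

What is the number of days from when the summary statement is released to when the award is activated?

28 days

Causal path: the summary statement is released → the funding decision is posted → the award is activated.
Total delay along the path: 1 + 3 weeks = 4 weeks = 28 days.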